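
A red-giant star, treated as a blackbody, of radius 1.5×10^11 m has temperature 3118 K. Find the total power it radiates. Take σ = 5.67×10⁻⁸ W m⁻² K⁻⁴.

A = 4πr² = 4π × (1.5×10^11)² = 2.83×10^23 m².
P = σAT⁴ = 5.67×10⁻⁸ × 2.83×10^23 × (3118)⁴ = 5.67×10⁻⁸ × 2.83×10^23 × 9.45×10^13.
P = 1.52×10^30 W.

P ≈ 1.52×10^30 W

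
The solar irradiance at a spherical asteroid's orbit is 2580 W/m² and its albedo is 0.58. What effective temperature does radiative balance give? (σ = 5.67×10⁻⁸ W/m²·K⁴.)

Power absorbed = (1−a)S·πR²; power emitted = 4πR²σT⁴. Equating and cancelling πR²:
T = ((1−a)S / 4σ)^(1/4) = (1080 / (4 × 5.67×10⁻⁸))^(1/4) = (4.78×10^9)^(1/4).
T = 263 K.

T ≈ 263 K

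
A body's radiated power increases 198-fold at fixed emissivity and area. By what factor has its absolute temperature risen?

P ∝ T⁴ ⇒ T ∝ P^(1/4), so T scales by (198)^(1/4) = 3.75.

factor ≈ 3.75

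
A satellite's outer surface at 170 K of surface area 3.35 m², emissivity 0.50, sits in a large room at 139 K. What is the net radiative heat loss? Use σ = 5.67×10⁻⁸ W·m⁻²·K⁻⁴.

Q ≈ 43.9 W

Q = εσA(T⁴ − T_s⁴). T⁴ − T_s⁴ = (170)⁴ − (139)⁴ = 8.35×10^8 − 3.73×10^8 = 4.62×10^8 K⁴.
Q = 0.50 × 5.67×10⁻⁸ × 3.35 × 4.62×10^8 = 43.9 W.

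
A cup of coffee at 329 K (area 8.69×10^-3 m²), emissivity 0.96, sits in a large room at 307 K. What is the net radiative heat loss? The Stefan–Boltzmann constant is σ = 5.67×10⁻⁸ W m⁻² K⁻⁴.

Q ≈ 1.34 W

Q = εσA(T⁴ − T_s⁴). T⁴ − T_s⁴ = (329)⁴ − (307)⁴ = 1.17×10^10 − 8.88×10^9 = 2.83×10^9 K⁴.
Q = 0.96 × 5.67×10⁻⁸ × 8.69×10^-3 × 2.83×10^9 = 1.34 W.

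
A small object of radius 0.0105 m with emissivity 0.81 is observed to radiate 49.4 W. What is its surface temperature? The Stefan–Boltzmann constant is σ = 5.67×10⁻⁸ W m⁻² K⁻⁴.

A = 4πr² = 4π × (0.0105)² = 1.39×10^-3 m².
From P = εσAT⁴, T = (P / εσA)^(1/4) = (49.4 / (0.81 × 5.67×10⁻⁸ × 1.39×10^-3))^(1/4).
T = (7.76×10^11)^(1/4) = 939 K.

T ≈ 939 K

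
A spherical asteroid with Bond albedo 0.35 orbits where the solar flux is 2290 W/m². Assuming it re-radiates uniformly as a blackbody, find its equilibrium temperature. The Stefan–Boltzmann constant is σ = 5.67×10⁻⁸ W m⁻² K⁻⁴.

T ≈ 285 K

Power absorbed = (1−a)S·πR²; power emitted = 4πR²σT⁴. Equating and cancelling πR²:
T = ((1−a)S / 4σ)^(1/4) = (1490 / (4 × 5.67×10⁻⁸))^(1/4) = (6.56×10^9)^(1/4).
T = 285 K.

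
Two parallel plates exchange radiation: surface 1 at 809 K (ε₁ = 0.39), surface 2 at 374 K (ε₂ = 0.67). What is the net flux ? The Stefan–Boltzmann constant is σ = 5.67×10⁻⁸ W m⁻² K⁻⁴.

For two large parallel gray plates, q = σ(T₁⁴ − T₂⁴) / (1/ε₁ + 1/ε₂ − 1).
1/ε₁ + 1/ε₂ − 1 = 1/0.39 + 1/0.67 − 1 = 3.057.
T₁⁴ − T₂⁴ = 4.28×10^11 − 1.96×10^10 = 4.09×10^11 K⁴.
q = 5.67×10⁻⁸ × 4.09×10^11 / 3.057 = 7580 W/m².

q ≈ 7580 W/m²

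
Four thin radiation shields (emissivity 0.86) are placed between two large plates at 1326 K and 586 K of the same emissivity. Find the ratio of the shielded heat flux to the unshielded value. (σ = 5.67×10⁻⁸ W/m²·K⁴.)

With N identical shields there are N+1 = 5 gaps in series, each with the same radiative resistance, so the flux falls to 1/(N+1) of its unshielded value.

ratio ≈ 0.200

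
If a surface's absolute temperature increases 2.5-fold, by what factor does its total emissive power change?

P ∝ T⁴, so the power scales as (2.5)⁴ = 39.1.

factor ≈ 39.1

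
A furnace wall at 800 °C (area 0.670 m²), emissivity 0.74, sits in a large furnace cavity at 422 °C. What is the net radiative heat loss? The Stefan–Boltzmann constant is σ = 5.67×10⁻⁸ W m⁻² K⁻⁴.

Convert: 800 °C = 1073 K; 422 °C = 695 K.
Q = εσA(T⁴ − T_s⁴). T⁴ − T_s⁴ = (1073)⁴ − (695)⁴ = 1.33×10^12 − 2.33×10^11 = 1.09×10^12 K⁴.
Q = 0.74 × 5.67×10⁻⁸ × 0.670 × 1.09×10^12 = 30700 W.

Q ≈ 30700 W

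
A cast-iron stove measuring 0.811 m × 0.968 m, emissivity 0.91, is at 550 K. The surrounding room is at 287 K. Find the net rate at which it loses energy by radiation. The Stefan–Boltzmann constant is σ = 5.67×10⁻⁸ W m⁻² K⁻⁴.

A = 0.811 × 0.968 = 0.785 m².
Q = εσA(T⁴ − T_s⁴). T⁴ − T_s⁴ = (550)⁴ − (287)⁴ = 9.15×10^10 − 6.78×10^9 = 8.47×10^10 K⁴.
Q = 0.91 × 5.67×10⁻⁸ × 0.785 × 8.47×10^10 = 3430 W.

Q ≈ 3430 W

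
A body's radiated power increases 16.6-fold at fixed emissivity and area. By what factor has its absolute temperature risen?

factor ≈ 2.02

P ∝ T⁴ ⇒ T ∝ P^(1/4), so T scales by (16.6)^(1/4) = 2.02.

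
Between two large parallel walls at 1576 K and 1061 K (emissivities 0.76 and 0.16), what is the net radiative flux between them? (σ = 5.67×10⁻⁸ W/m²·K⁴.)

For two large parallel gray plates, q = σ(T₁⁴ − T₂⁴) / (1/ε₁ + 1/ε₂ − 1).
1/ε₁ + 1/ε₂ − 1 = 1/0.76 + 1/0.16 − 1 = 6.566.
T₁⁴ − T₂⁴ = 6.17×10^12 − 1.27×10^12 = 4.90×10^12 K⁴.
q = 5.67×10⁻⁸ × 4.90×10^12 / 6.566 = 42300 W/m².

q ≈ 42300 W/m²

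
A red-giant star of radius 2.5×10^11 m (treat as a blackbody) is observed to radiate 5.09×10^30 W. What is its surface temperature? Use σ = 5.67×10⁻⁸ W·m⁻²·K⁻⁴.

A = 4πr² = 4π × (2.5×10^11)² = 7.85×10^23 m².
From P = σAT⁴, T = (P / σA)^(1/4) = (5.09×10^30 / (5.67×10⁻⁸ × 7.85×10^23))^(1/4).
T = (1.14×10^14)^(1/4) = 3270 K.

T ≈ 3270 K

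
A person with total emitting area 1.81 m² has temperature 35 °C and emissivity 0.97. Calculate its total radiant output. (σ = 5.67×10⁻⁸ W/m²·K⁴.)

P ≈ 896 W

35 °C = 308 K.
Stefan–Boltzmann: P = εσAT⁴ = 0.97 × 5.67×10⁻⁸ × 1.81 × (308)⁴ = 0.97 × 5.67×10⁻⁸ × 1.81 × 9.00×10^9.
P = 896 W.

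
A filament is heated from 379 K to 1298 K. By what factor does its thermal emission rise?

ratio ≈ 138

P ∝ T⁴, so the ratio is (1298/379)⁴ = (3.425)⁴ = 138.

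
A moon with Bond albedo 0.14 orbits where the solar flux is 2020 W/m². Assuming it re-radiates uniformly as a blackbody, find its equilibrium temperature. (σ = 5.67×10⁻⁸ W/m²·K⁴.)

T ≈ 296 K

Power absorbed = (1−a)S·πR²; power emitted = 4πR²σT⁴. Equating and cancelling πR²:
T = ((1−a)S / 4σ)^(1/4) = (1740 / (4 × 5.67×10⁻⁸))^(1/4) = (7.66×10^9)^(1/4).
T = 296 K.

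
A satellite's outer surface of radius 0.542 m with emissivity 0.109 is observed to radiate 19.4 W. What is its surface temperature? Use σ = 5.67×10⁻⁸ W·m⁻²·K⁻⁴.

T ≈ 171 K

A = 4πr² = 4π × (0.542)² = 3.69 m².
From P = εσAT⁴, T = (P / εσA)^(1/4) = (19.4 / (0.109 × 5.67×10⁻⁸ × 3.69))^(1/4).
T = (8.50×10^8)^(1/4) = 171 K.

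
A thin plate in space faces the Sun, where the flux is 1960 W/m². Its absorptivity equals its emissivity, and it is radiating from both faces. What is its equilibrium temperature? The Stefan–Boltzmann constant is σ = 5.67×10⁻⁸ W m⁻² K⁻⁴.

T ≈ 363 K

Absorbed flux αS = emitted flux 2εσT⁴ per unit area; with α = ε this gives T = (S/2σ)^(1/4).
T = (1960 / (2 × 5.67×10⁻⁸))^(1/4) = (1.73×10^10)^(1/4).
T = 363 K.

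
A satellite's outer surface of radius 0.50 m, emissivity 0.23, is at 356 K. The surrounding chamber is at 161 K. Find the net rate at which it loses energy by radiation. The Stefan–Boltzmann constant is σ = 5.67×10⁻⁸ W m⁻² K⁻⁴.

A = 4πr² = 4π × (0.50)² = 3.14 m².
Q = εσA(T⁴ − T_s⁴). T⁴ − T_s⁴ = (356)⁴ − (161)⁴ = 1.61×10^10 − 6.72×10^8 = 1.54×10^10 K⁴.
Q = 0.23 × 5.67×10⁻⁸ × 3.14 × 1.54×10^10 = 631 W.

Q ≈ 631 W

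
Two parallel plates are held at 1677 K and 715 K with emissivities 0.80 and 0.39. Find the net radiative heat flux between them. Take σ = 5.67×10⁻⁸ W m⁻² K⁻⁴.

For two large parallel gray plates, q = σ(T₁⁴ − T₂⁴) / (1/ε₁ + 1/ε₂ − 1).
1/ε₁ + 1/ε₂ − 1 = 1/0.80 + 1/0.39 − 1 = 2.814.
T₁⁴ − T₂⁴ = 7.91×10^12 − 2.61×10^11 = 7.65×10^12 K⁴.
q = 5.67×10⁻⁸ × 7.65×10^12 / 2.814 = 1.54×10^5 W/m².

q ≈ 1.54×10^5 W/m²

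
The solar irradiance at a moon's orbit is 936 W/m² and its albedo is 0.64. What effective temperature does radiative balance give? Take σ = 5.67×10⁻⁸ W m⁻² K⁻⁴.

T ≈ 196 K

Power absorbed = (1−a)S·πR²; power emitted = 4πR²σT⁴. Equating and cancelling πR²:
T = ((1−a)S / 4σ)^(1/4) = (337 / (4 × 5.67×10⁻⁸))^(1/4) = (1.49×10^9)^(1/4).
T = 196 K.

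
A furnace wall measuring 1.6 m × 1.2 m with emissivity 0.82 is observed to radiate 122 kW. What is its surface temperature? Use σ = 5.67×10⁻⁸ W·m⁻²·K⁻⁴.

A = 1.6 × 1.2 = 1.92 m².
From P = εσAT⁴, T = (P / εσA)^(1/4) = (1.22×10^5 / (0.82 × 5.67×10⁻⁸ × 1.92))^(1/4).
T = (1.37×10^12)^(1/4) = 1080 K.

T ≈ 1080 K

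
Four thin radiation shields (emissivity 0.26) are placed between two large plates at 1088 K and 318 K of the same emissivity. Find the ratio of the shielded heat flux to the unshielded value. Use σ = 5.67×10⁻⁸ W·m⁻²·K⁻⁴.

ratio ≈ 0.200

With N identical shields there are N+1 = 5 gaps in series, each with the same radiative resistance, so the flux falls to 1/(N+1) of its unshielded value.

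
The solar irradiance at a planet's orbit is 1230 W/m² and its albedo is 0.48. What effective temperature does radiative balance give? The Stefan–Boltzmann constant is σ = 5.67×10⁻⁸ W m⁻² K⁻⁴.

Power absorbed = (1−a)S·πR²; power emitted = 4πR²σT⁴. Equating and cancelling πR²:
T = ((1−a)S / 4σ)^(1/4) = (640 / (4 × 5.67×10⁻⁸))^(1/4) = (2.82×10^9)^(1/4).
T = 230 K.

T ≈ 230 K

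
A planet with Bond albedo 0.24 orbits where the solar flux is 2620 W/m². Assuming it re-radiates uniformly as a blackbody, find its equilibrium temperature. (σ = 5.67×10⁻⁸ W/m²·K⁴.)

T ≈ 306 K

Power absorbed = (1−a)S·πR²; power emitted = 4πR²σT⁴. Equating and cancelling πR²:
T = ((1−a)S / 4σ)^(1/4) = (1990 / (4 × 5.67×10⁻⁸))^(1/4) = (8.78×10^9)^(1/4).
T = 306 K.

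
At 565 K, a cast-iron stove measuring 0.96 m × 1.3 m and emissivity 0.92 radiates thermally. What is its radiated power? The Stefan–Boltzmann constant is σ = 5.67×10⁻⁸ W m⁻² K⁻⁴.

A = 0.96 × 1.3 = 1.25 m².
Stefan–Boltzmann: P = εσAT⁴ = 0.92 × 5.67×10⁻⁸ × 1.25 × (565)⁴ = 0.92 × 5.67×10⁻⁸ × 1.25 × 1.02×10^11.
P = 6630 W.

P ≈ 6630 W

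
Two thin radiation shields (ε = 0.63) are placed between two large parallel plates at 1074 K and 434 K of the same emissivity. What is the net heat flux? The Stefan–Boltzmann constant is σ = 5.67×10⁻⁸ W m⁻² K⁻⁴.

Each of the 3 gaps contributes resistance (2/ε − 1) = 2/0.63 − 1 = 2.175; total = 6.524.
q = σ(T₁⁴ − T₂⁴) / 6.524 = 5.67×10⁻⁸ × 1.30×10^12 / 6.524 = 11300 W/m².

q ≈ 11300 W/m²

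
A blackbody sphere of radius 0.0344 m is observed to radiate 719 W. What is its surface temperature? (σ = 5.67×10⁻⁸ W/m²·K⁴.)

A = 4πr² = 4π × (0.0344)² = 0.0149 m².
From P = σAT⁴, T = (P / σA)^(1/4) = (719 / (5.67×10⁻⁸ × 0.0149))^(1/4).
T = (8.53×10^11)^(1/4) = 961 K.

T ≈ 961 K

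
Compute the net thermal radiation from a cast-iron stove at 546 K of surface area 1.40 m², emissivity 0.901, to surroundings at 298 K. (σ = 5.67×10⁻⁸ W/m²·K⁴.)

Q ≈ 5790 W

Q = εσA(T⁴ − T_s⁴). T⁴ − T_s⁴ = (546)⁴ − (298)⁴ = 8.89×10^10 − 7.89×10^9 = 8.10×10^10 K⁴.
Q = 0.901 × 5.67×10⁻⁸ × 1.40 × 8.10×10^10 = 5790 W.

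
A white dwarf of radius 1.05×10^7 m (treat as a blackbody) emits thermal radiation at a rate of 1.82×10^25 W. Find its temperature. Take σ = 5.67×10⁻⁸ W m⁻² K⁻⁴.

T ≈ 21900 K

A = 4πr² = 4π × (1.05×10^7)² = 1.39×10^15 m².
From P = σAT⁴, T = (P / σA)^(1/4) = (1.82×10^25 / (5.67×10⁻⁸ × 1.39×10^15))^(1/4).
T = (2.32×10^17)^(1/4) = 21900 K.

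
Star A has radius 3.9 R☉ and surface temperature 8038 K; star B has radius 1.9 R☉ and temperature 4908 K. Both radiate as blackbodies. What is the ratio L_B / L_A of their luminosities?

L_B/L_A ≈ 0.0330

L = 4πR²σT⁴ ∝ R²T⁴, so L_B/L_A = (1.9/3.9)² × (4908/8038)⁴ = 0.237 × 0.139 = 0.0330.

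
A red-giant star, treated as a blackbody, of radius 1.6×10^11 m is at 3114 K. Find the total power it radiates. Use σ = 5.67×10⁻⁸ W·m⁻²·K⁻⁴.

A = 4πr² = 4π × (1.6×10^11)² = 3.22×10^23 m².
P = σAT⁴ = 5.67×10⁻⁸ × 3.22×10^23 × (3114)⁴ = 5.67×10⁻⁸ × 3.22×10^23 × 9.40×10^13.
P = 1.72×10^30 W.

P ≈ 1.72×10^30 W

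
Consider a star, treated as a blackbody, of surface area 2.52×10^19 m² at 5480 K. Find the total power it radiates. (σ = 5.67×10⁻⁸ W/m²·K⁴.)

P ≈ 1.29×10^27 W

P = σAT⁴ = 5.67×10⁻⁸ × 2.52×10^19 × (5480)⁴ = 5.67×10⁻⁸ × 2.52×10^19 × 9.02×10^14.
P = 1.29×10^27 W.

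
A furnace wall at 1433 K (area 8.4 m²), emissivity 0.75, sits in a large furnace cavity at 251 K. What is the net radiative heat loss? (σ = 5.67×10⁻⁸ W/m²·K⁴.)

Q ≈ 1.50×10^6 W

Q = εσA(T⁴ − T_s⁴). T⁴ − T_s⁴ = (1433)⁴ − (251)⁴ = 4.22×10^12 − 3.97×10^9 = 4.21×10^12 K⁴.
Q = 0.75 × 5.67×10⁻⁸ × 8.40 × 4.21×10^12 = 1.50×10^6 W.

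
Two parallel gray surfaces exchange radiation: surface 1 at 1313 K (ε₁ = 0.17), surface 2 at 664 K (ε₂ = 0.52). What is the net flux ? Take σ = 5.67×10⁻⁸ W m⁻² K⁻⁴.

q ≈ 23100 W/m²

For two large parallel gray plates, q = σ(T₁⁴ − T₂⁴) / (1/ε₁ + 1/ε₂ − 1).
1/ε₁ + 1/ε₂ − 1 = 1/0.17 + 1/0.52 − 1 = 6.805.
T₁⁴ − T₂⁴ = 2.97×10^12 − 1.94×10^11 = 2.78×10^12 K⁴.
q = 5.67×10⁻⁸ × 2.78×10^12 / 6.805 = 23100 W/m².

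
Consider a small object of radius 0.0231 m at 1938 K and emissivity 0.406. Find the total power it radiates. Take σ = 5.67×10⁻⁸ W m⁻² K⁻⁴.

A = 4πr² = 4π × (0.0231)² = 6.71×10^-3 m².
P = εσAT⁴ = 0.406 × 5.67×10⁻⁸ × 6.71×10^-3 × (1938)⁴ = 0.406 × 5.67×10⁻⁸ × 6.71×10^-3 × 1.41×10^13.
P = 2180 W.

P ≈ 2180 W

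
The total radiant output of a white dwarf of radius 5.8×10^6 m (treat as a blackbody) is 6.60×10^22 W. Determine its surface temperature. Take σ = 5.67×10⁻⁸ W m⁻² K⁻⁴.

T ≈ 7240 K

A = 4πr² = 4π × (5.8×10^6)² = 4.23×10^14 m².
From P = σAT⁴, T = (P / σA)^(1/4) = (6.60×10^22 / (5.67×10⁻⁸ × 4.23×10^14))^(1/4).
T = (2.75×10^15)^(1/4) = 7240 K.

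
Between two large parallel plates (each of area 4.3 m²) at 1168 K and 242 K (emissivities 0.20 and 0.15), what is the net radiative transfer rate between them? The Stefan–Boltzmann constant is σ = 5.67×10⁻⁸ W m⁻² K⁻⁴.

Q ≈ 42500 W

For two large parallel gray plates, q = σ(T₁⁴ − T₂⁴) / (1/ε₁ + 1/ε₂ − 1).
1/ε₁ + 1/ε₂ − 1 = 1/0.20 + 1/0.15 − 1 = 10.67.
T₁⁴ − T₂⁴ = 1.86×10^12 − 3.43×10^9 = 1.86×10^12 K⁴.
q = 5.67×10⁻⁸ × 1.86×10^12 / 10.67 = 9870 W/m².
Q = q·A = 9870 × 4.3 = 42500 W.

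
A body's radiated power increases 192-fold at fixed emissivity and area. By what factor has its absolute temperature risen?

factor ≈ 3.72

P ∝ T⁴ ⇒ T ∝ P^(1/4), so T scales by (192)^(1/4) = 3.72.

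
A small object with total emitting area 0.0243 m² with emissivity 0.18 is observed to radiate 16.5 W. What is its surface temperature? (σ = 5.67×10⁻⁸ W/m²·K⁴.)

From P = εσAT⁴, T = (P / εσA)^(1/4) = (16.5 / (0.18 × 5.67×10⁻⁸ × 0.0243))^(1/4).
T = (6.65×10^10)^(1/4) = 508 K.

T ≈ 508 K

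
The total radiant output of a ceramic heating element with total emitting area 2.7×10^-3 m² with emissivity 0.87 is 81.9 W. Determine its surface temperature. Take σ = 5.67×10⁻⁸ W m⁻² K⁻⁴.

From P = εσAT⁴, T = (P / εσA)^(1/4) = (81.9 / (0.87 × 5.67×10⁻⁸ × 2.70×10^-3))^(1/4).
T = (6.15×10^11)^(1/4) = 886 K.

T ≈ 886 K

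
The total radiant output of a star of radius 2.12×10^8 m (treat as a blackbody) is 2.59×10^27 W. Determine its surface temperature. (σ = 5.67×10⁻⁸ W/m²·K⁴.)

A = 4πr² = 4π × (2.12×10^8)² = 5.65×10^17 m².
From P = σAT⁴, T = (P / σA)^(1/4) = (2.59×10^27 / (5.67×10⁻⁸ × 5.65×10^17))^(1/4).
T = (8.09×10^16)^(1/4) = 16900 K.

T ≈ 16900 K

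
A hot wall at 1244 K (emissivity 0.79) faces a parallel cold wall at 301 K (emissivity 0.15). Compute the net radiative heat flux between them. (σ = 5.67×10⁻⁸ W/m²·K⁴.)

q ≈ 19500 W/m²

For two large parallel gray plates, q = σ(T₁⁴ − T₂⁴) / (1/ε₁ + 1/ε₂ − 1).
1/ε₁ + 1/ε₂ − 1 = 1/0.79 + 1/0.15 − 1 = 6.932.
T₁⁴ − T₂⁴ = 2.39×10^12 − 8.21×10^9 = 2.39×10^12 K⁴.
q = 5.67×10⁻⁸ × 2.39×10^12 / 6.932 = 19500 W/m².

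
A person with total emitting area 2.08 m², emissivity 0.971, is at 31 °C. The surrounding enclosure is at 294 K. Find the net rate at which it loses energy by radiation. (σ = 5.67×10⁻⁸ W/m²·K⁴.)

Q ≈ 122 W

Convert: 31 °C = 304 K.
Q = εσA(T⁴ − T_s⁴). T⁴ − T_s⁴ = (304)⁴ − (294)⁴ = 8.54×10^9 − 7.47×10^9 = 1.07×10^9 K⁴.
Q = 0.971 × 5.67×10⁻⁸ × 2.08 × 1.07×10^9 = 122 W.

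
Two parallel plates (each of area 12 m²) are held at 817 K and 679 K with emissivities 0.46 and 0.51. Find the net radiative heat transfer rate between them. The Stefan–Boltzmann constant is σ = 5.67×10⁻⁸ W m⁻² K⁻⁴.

For two large parallel gray plates, q = σ(T₁⁴ − T₂⁴) / (1/ε₁ + 1/ε₂ − 1).
1/ε₁ + 1/ε₂ − 1 = 1/0.46 + 1/0.51 − 1 = 3.135.
T₁⁴ − T₂⁴ = 4.46×10^11 − 2.13×10^11 = 2.33×10^11 K⁴.
q = 5.67×10⁻⁸ × 2.33×10^11 / 3.135 = 4210 W/m².
Q = q·A = 4210 × 12 = 50600 W.

Q ≈ 50600 W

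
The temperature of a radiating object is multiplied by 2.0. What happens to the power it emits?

factor ≈ 16.0

P ∝ T⁴, so the power scales as (2.0)⁴ = 16.0.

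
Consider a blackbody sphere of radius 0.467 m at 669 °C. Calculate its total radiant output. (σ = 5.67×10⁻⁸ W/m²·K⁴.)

P ≈ 1.22×10^5 W

A = 4πr² = 4π × (0.467)² = 2.74 m².
669 °C = 942 K.
P = σAT⁴ = 5.67×10⁻⁸ × 2.74 × (942)⁴ = 5.67×10⁻⁸ × 2.74 × 7.87×10^11.
P = 1.22×10^5 W.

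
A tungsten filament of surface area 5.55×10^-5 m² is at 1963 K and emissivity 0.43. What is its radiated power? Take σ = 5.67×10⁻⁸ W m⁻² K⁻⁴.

P = εσAT⁴ = 0.43 × 5.67×10⁻⁸ × 5.55×10^-5 × (1963)⁴ = 0.43 × 5.67×10⁻⁸ × 5.55×10^-5 × 1.48×10^13.
P = 20.1 W.

P ≈ 20.1 W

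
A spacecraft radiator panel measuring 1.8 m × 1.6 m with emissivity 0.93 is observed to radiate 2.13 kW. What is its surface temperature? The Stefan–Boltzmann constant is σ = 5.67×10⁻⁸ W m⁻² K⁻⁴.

T ≈ 344 K

A = 1.8 × 1.6 = 2.88 m².
From P = εσAT⁴, T = (P / εσA)^(1/4) = (2130 / (0.93 × 5.67×10⁻⁸ × 2.88))^(1/4).
T = (1.40×10^10)^(1/4) = 344 K.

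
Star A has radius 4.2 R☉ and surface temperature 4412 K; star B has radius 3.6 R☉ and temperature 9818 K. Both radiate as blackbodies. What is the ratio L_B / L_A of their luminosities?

L = 4πR²σT⁴ ∝ R²T⁴, so L_B/L_A = (3.6/4.2)² × (9818/4412)⁴ = 0.735 × 24.5 = 18.0.

L_B/L_A ≈ 18.0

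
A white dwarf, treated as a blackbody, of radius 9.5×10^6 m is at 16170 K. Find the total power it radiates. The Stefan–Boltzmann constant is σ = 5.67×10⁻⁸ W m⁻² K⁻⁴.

P ≈ 4.40×10^24 W

A = 4πr² = 4π × (9.5×10^6)² = 1.13×10^15 m².
P = σAT⁴ = 5.67×10⁻⁸ × 1.13×10^15 × (16170)⁴ = 5.67×10⁻⁸ × 1.13×10^15 × 6.84×10^16.
P = 4.40×10^24 W.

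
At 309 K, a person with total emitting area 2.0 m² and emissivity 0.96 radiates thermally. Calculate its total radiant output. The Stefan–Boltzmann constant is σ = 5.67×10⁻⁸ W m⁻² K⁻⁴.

P = εσAT⁴ = 0.96 × 5.67×10⁻⁸ × 2.00 × (309)⁴ = 0.96 × 5.67×10⁻⁸ × 2.00 × 9.12×10^9.
P = 992 W.

P ≈ 992 W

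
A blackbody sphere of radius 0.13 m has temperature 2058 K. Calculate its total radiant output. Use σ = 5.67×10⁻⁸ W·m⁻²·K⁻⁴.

A = 4πr² = 4π × (0.13)² = 0.212 m².
P = σAT⁴ = 5.67×10⁻⁸ × 0.212 × (2058)⁴ = 5.67×10⁻⁸ × 0.212 × 1.79×10^13.
P = 2.16×10^5 W.

P ≈ 2.16×10^5 W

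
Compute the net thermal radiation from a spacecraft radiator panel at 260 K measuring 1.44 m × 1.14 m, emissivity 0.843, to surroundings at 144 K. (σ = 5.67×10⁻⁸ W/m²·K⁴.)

A = 1.44 × 1.14 = 1.64 m².
Q = εσA(T⁴ − T_s⁴). T⁴ − T_s⁴ = (260)⁴ − (144)⁴ = 4.57×10^9 − 4.30×10^8 = 4.14×10^9 K⁴.
Q = 0.843 × 5.67×10⁻⁸ × 1.64 × 4.14×10^9 = 325 W.

Q ≈ 325 W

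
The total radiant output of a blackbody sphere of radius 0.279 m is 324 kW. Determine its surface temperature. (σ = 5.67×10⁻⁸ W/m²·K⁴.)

A = 4πr² = 4π × (0.279)² = 0.978 m².
From P = σAT⁴, T = (P / σA)^(1/4) = (3.24×10^5 / (5.67×10⁻⁸ × 0.978))^(1/4).
T = (5.84×10^12)^(1/4) = 1550 K.

T ≈ 1550 K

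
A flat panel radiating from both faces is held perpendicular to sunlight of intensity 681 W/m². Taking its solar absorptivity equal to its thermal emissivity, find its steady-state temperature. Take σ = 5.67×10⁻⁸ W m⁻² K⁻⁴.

Absorbed flux αS = emitted flux 2εσT⁴ per unit area; with α = ε this gives T = (S/2σ)^(1/4).
T = (681 / (2 × 5.67×10⁻⁸))^(1/4) = (6.01×10^9)^(1/4).
T = 278 K.

T ≈ 278 K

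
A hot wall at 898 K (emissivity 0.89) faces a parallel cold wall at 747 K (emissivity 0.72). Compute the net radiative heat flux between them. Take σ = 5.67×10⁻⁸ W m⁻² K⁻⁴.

For two large parallel gray plates, q = σ(T₁⁴ − T₂⁴) / (1/ε₁ + 1/ε₂ − 1).
1/ε₁ + 1/ε₂ − 1 = 1/0.89 + 1/0.72 − 1 = 1.512.
T₁⁴ − T₂⁴ = 6.50×10^11 − 3.11×10^11 = 3.39×10^11 K⁴.
q = 5.67×10⁻⁸ × 3.39×10^11 / 1.512 = 12700 W/m².

q ≈ 12700 W/m²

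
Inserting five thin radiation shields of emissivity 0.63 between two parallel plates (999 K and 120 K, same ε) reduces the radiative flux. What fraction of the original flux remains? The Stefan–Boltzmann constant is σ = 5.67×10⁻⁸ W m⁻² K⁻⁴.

ratio ≈ 0.167

With N identical shields there are N+1 = 6 gaps in series, each with the same radiative resistance, so the flux falls to 1/(N+1) of its unshielded value.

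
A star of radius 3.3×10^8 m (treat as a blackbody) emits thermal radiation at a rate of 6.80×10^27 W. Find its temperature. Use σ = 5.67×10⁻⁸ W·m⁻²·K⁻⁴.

A = 4πr² = 4π × (3.3×10^8)² = 1.37×10^18 m².
From P = σAT⁴, T = (P / σA)^(1/4) = (6.80×10^27 / (5.67×10⁻⁸ × 1.37×10^18))^(1/4).
T = (8.76×10^16)^(1/4) = 17200 K.

T ≈ 17200 K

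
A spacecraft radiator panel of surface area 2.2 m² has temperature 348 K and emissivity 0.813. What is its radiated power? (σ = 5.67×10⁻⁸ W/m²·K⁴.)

Stefan–Boltzmann: P = εσAT⁴ = 0.813 × 5.67×10⁻⁸ × 2.20 × (348)⁴ = 0.813 × 5.67×10⁻⁸ × 2.20 × 1.47×10^10.
P = 1490 W.

P ≈ 1490 W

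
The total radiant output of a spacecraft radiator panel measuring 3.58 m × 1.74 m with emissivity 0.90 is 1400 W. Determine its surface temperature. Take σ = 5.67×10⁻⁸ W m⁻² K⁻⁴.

T ≈ 258 K

A = 3.58 × 1.74 = 6.23 m².
From P = εσAT⁴, T = (P / εσA)^(1/4) = (1400 / (0.90 × 5.67×10⁻⁸ × 6.23))^(1/4).
T = (4.40×10^9)^(1/4) = 258 K.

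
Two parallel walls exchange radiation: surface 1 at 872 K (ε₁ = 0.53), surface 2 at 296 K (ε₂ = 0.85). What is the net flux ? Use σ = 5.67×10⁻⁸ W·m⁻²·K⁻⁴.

q ≈ 15700 W/m²

For two large parallel gray plates, q = σ(T₁⁴ − T₂⁴) / (1/ε₁ + 1/ε₂ − 1).
1/ε₁ + 1/ε₂ − 1 = 1/0.53 + 1/0.85 − 1 = 2.063.
T₁⁴ − T₂⁴ = 5.78×10^11 − 7.68×10^9 = 5.71×10^11 K⁴.
q = 5.67×10⁻⁸ × 5.71×10^11 / 2.063 = 15700 W/m².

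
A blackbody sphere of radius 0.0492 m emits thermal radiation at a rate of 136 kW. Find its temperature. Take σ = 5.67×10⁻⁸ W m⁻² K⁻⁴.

T ≈ 2980 K

A = 4πr² = 4π × (0.0492)² = 0.0304 m².
From P = σAT⁴, T = (P / σA)^(1/4) = (1.36×10^5 / (5.67×10⁻⁸ × 0.0304))^(1/4).
T = (7.89×10^13)^(1/4) = 2980 K.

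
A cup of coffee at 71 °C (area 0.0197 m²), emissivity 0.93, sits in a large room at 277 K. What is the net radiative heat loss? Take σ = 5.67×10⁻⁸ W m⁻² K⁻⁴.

Convert: 71 °C = 344 K.
Q = εσA(T⁴ − T_s⁴). T⁴ − T_s⁴ = (344)⁴ − (277)⁴ = 1.40×10^10 − 5.89×10^9 = 8.12×10^9 K⁴.
Q = 0.93 × 5.67×10⁻⁸ × 0.0197 × 8.12×10^9 = 8.43 W.

Q ≈ 8.43 W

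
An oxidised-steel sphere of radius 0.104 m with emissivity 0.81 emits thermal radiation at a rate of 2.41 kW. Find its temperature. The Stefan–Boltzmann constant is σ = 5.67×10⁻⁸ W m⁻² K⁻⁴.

A = 4πr² = 4π × (0.104)² = 0.136 m².
From P = εσAT⁴, T = (P / εσA)^(1/4) = (2410 / (0.81 × 5.67×10⁻⁸ × 0.136))^(1/4).
T = (3.86×10^11)^(1/4) = 788 K.

T ≈ 788 K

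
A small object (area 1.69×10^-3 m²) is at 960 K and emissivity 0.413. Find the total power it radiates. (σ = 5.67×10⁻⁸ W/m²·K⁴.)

P ≈ 33.6 W

Stefan–Boltzmann: P = εσAT⁴ = 0.413 × 5.67×10⁻⁸ × 1.69×10^-3 × (960)⁴ = 0.413 × 5.67×10⁻⁸ × 1.69×10^-3 × 8.49×10^11.
P = 33.6 W.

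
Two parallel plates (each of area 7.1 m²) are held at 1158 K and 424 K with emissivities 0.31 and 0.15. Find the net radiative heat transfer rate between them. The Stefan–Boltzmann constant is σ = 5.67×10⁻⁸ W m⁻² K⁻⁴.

For two large parallel gray plates, q = σ(T₁⁴ − T₂⁴) / (1/ε₁ + 1/ε₂ − 1).
1/ε₁ + 1/ε₂ − 1 = 1/0.31 + 1/0.15 − 1 = 8.892.
T₁⁴ − T₂⁴ = 1.80×10^12 − 3.23×10^10 = 1.77×10^12 K⁴.
q = 5.67×10⁻⁸ × 1.77×10^12 / 8.892 = 11300 W/m².
Q = q·A = 11300 × 7.1 = 79900 W.

Q ≈ 79900 W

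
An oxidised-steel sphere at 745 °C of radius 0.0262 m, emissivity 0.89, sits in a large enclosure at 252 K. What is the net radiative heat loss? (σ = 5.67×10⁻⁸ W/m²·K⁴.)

Q ≈ 466 W

A = 4πr² = 4π × (0.0262)² = 8.63×10^-3 m².
Convert: 745 °C = 1018 K.
Q = εσA(T⁴ − T_s⁴). T⁴ − T_s⁴ = (1018)⁴ − (252)⁴ = 1.07×10^12 − 4.03×10^9 = 1.07×10^12 K⁴.
Q = 0.89 × 5.67×10⁻⁸ × 8.63×10^-3 × 1.07×10^12 = 466 W.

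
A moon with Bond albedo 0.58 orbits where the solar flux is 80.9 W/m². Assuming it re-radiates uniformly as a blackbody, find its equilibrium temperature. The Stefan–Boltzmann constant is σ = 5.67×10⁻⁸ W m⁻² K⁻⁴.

Power absorbed = (1−a)S·πR²; power emitted = 4πR²σT⁴. Equating and cancelling πR²:
T = ((1−a)S / 4σ)^(1/4) = (34.0 / (4 × 5.67×10⁻⁸))^(1/4) = (1.50×10^8)^(1/4).
T = 111 K.

T ≈ 111 K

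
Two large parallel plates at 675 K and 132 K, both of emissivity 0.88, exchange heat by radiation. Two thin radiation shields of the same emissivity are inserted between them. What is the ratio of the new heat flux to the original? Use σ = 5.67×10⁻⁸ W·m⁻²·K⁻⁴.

ratio ≈ 0.333

With N identical shields there are N+1 = 3 gaps in series, each with the same radiative resistance, so the flux falls to 1/(N+1) of its unshielded value.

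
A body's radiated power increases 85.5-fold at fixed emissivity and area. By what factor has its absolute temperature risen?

P ∝ T⁴ ⇒ T ∝ P^(1/4), so T scales by (85.5)^(1/4) = 3.04.

factor ≈ 3.04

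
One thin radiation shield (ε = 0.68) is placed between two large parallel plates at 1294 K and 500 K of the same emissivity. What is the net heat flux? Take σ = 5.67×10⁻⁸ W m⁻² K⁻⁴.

Each of the 2 gaps contributes resistance (2/ε − 1) = 2/0.68 − 1 = 1.941; total = 3.882.
q = σ(T₁⁴ − T₂⁴) / 3.882 = 5.67×10⁻⁸ × 2.74×10^12 / 3.882 = 40000 W/m².

q ≈ 40000 W/m²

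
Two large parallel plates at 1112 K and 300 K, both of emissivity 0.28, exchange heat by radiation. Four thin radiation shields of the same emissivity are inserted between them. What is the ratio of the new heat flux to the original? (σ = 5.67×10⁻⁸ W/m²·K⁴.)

ratio ≈ 0.200

With N identical shields there are N+1 = 5 gaps in series, each with the same radiative resistance, so the flux falls to 1/(N+1) of its unshielded value.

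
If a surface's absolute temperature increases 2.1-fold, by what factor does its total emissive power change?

factor ≈ 19.4

P ∝ T⁴, so the power scales as (2.1)⁴ = 19.4.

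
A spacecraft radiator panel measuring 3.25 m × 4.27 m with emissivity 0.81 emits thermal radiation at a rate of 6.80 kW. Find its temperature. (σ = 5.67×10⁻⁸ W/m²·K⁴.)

T ≈ 321 K

A = 3.25 × 4.27 = 13.9 m².
From P = εσAT⁴, T = (P / εσA)^(1/4) = (6800 / (0.81 × 5.67×10⁻⁸ × 13.9))^(1/4).
T = (1.07×10^10)^(1/4) = 321 K.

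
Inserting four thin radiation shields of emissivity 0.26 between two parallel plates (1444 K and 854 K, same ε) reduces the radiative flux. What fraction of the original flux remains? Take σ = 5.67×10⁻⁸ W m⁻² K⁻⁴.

With N identical shields there are N+1 = 5 gaps in series, each with the same radiative resistance, so the flux falls to 1/(N+1) of its unshielded value.

ratio ≈ 0.200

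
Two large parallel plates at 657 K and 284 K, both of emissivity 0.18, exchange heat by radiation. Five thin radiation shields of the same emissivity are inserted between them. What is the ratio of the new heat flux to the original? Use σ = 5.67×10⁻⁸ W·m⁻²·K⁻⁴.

ratio ≈ 0.167

With N identical shields there are N+1 = 6 gaps in series, each with the same radiative resistance, so the flux falls to 1/(N+1) of its unshielded value.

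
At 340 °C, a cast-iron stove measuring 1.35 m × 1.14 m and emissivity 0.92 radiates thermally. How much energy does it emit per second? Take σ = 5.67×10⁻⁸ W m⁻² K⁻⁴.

P ≈ 11300 W

A = 1.35 × 1.14 = 1.54 m².
340 °C = 613 K.
P = εσAT⁴ = 0.92 × 5.67×10⁻⁸ × 1.54 × (613)⁴ = 0.92 × 5.67×10⁻⁸ × 1.54 × 1.41×10^11.
P = 11300 W.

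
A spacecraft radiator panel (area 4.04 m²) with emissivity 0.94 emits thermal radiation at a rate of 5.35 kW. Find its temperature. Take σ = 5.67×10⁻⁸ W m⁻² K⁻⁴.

T ≈ 397 K

From P = εσAT⁴, T = (P / εσA)^(1/4) = (5350 / (0.94 × 5.67×10⁻⁸ × 4.04))^(1/4).
T = (2.48×10^10)^(1/4) = 397 K.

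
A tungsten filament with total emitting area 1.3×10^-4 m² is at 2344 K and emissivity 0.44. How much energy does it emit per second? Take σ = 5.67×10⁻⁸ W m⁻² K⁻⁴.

P ≈ 97.9 W

P = εσAT⁴ = 0.44 × 5.67×10⁻⁸ × 1.30×10^-4 × (2344)⁴ = 0.44 × 5.67×10⁻⁸ × 1.30×10^-4 × 3.02×10^13.
P = 97.9 W.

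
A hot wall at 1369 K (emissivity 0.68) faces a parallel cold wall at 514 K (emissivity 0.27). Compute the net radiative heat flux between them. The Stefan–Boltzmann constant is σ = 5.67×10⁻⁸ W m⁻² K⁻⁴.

For two large parallel gray plates, q = σ(T₁⁴ − T₂⁴) / (1/ε₁ + 1/ε₂ − 1).
1/ε₁ + 1/ε₂ − 1 = 1/0.68 + 1/0.27 − 1 = 4.174.
T₁⁴ − T₂⁴ = 3.51×10^12 − 6.98×10^10 = 3.44×10^12 K⁴.
q = 5.67×10⁻⁸ × 3.44×10^12 / 4.174 = 46800 W/m².

q ≈ 46800 W/m²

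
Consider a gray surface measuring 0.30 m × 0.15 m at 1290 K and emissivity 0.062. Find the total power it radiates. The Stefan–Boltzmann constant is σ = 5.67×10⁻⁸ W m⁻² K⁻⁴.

P ≈ 438 W

A = 0.30 × 0.15 = 0.0450 m².
Stefan–Boltzmann: P = εσAT⁴ = 0.062 × 5.67×10⁻⁸ × 0.0450 × (1290)⁴ = 0.062 × 5.67×10⁻⁸ × 0.0450 × 2.77×10^12.
P = 438 W.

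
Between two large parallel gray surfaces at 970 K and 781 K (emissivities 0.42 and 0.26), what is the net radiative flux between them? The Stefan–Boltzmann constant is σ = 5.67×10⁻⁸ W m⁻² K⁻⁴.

q ≈ 5570 W/m²

For two large parallel gray plates, q = σ(T₁⁴ − T₂⁴) / (1/ε₁ + 1/ε₂ − 1).
1/ε₁ + 1/ε₂ − 1 = 1/0.42 + 1/0.26 − 1 = 5.227.
T₁⁴ − T₂⁴ = 8.85×10^11 − 3.72×10^11 = 5.13×10^11 K⁴.
q = 5.67×10⁻⁸ × 5.13×10^11 / 5.227 = 5570 W/m².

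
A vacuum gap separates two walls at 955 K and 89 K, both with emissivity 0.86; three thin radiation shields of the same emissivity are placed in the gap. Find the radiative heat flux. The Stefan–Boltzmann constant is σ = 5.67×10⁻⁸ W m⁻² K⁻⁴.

q ≈ 8890 W/m²

Each of the 4 gaps contributes resistance (2/ε − 1) = 2/0.86 − 1 = 1.326; total = 5.302.
q = σ(T₁⁴ − T₂⁴) / 5.302 = 5.67×10⁻⁸ × 8.32×10^11 / 5.302 = 8890 W/m².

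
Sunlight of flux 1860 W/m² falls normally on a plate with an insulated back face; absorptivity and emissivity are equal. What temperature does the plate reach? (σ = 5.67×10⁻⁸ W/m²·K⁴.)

T ≈ 426 K

Absorbed flux αS = emitted flux εσT⁴ (one radiating face); with α = ε, T = (S/σ)^(1/4).
T = (1860 / 5.67×10⁻⁸)^(1/4) = (3.28×10^10)^(1/4).
T = 426 K.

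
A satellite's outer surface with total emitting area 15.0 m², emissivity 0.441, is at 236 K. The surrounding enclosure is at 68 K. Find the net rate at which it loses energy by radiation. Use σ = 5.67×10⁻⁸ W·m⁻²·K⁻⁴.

Q = εσA(T⁴ − T_s⁴). T⁴ − T_s⁴ = (236)⁴ − (68)⁴ = 3.10×10^9 − 2.14×10^7 = 3.08×10^9 K⁴.
Q = 0.441 × 5.67×10⁻⁸ × 15.0 × 3.08×10^9 = 1160 W.

Q ≈ 1160 W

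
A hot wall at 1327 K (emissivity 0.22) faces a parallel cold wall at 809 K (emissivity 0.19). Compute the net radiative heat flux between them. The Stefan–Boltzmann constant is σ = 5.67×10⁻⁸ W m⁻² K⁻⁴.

For two large parallel gray plates, q = σ(T₁⁴ − T₂⁴) / (1/ε₁ + 1/ε₂ − 1).
1/ε₁ + 1/ε₂ − 1 = 1/0.22 + 1/0.19 − 1 = 8.809.
T₁⁴ − T₂⁴ = 3.10×10^12 − 4.28×10^11 = 2.67×10^12 K⁴.
q = 5.67×10⁻⁸ × 2.67×10^12 / 8.809 = 17200 W/m².

q ≈ 17200 W/m²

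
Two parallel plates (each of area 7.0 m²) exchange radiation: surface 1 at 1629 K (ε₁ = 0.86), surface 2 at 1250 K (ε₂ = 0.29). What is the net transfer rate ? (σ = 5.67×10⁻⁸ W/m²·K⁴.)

For two large parallel gray plates, q = σ(T₁⁴ − T₂⁴) / (1/ε₁ + 1/ε₂ − 1).
1/ε₁ + 1/ε₂ − 1 = 1/0.86 + 1/0.29 − 1 = 3.611.
T₁⁴ − T₂⁴ = 7.04×10^12 − 2.44×10^12 = 4.60×10^12 K⁴.
q = 5.67×10⁻⁸ × 4.60×10^12 / 3.611 = 72200 W/m².
Q = q·A = 72200 × 7.0 = 5.06×10^5 W.

Q ≈ 5.06×10^5 W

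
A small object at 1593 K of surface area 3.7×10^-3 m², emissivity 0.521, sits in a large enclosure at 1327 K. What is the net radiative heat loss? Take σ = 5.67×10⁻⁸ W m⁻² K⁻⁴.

Q ≈ 365 W

Q = εσA(T⁴ − T_s⁴). T⁴ − T_s⁴ = (1593)⁴ − (1327)⁴ = 6.44×10^12 − 3.10×10^12 = 3.34×10^12 K⁴.
Q = 0.521 × 5.67×10⁻⁸ × 3.70×10^-3 × 3.34×10^12 = 365 W.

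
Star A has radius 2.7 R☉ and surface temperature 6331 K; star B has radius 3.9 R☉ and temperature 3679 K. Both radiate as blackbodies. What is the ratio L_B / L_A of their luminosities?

L_B/L_A ≈ 0.238

L = 4πR²σT⁴ ∝ R²T⁴, so L_B/L_A = (3.9/2.7)² × (3679/6331)⁴ = 2.09 × 0.114 = 0.238.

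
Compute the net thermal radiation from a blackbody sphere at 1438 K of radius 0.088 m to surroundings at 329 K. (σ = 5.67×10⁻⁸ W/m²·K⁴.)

Q ≈ 23500 W

A = 4πr² = 4π × (0.088)² = 0.0973 m².
Q = σA(T⁴ − T_s⁴). T⁴ − T_s⁴ = (1438)⁴ − (329)⁴ = 4.28×10^12 − 1.17×10^10 = 4.26×10^12 K⁴.
Q = 5.67×10⁻⁸ × 0.0973 × 4.26×10^12 = 23500 W.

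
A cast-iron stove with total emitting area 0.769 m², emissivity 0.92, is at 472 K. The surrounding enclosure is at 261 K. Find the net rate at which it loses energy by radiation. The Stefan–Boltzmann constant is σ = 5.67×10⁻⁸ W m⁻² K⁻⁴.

Q ≈ 1800 W

Q = εσA(T⁴ − T_s⁴). T⁴ − T_s⁴ = (472)⁴ − (261)⁴ = 4.96×10^10 − 4.64×10^9 = 4.50×10^10 K⁴.
Q = 0.92 × 5.67×10⁻⁸ × 0.769 × 4.50×10^10 = 1800 W.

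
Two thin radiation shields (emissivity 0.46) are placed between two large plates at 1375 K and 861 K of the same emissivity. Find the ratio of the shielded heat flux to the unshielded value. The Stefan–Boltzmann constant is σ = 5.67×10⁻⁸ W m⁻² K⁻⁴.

ratio ≈ 0.333

With N identical shields there are N+1 = 3 gaps in series, each with the same radiative resistance, so the flux falls to 1/(N+1) of its unshielded value.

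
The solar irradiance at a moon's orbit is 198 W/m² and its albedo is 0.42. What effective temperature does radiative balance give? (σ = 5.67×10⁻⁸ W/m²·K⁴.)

T ≈ 150 K

Power absorbed = (1−a)S·πR²; power emitted = 4πR²σT⁴. Equating and cancelling πR²:
T = ((1−a)S / 4σ)^(1/4) = (115 / (4 × 5.67×10⁻⁸))^(1/4) = (5.06×10^8)^(1/4).
T = 150 K.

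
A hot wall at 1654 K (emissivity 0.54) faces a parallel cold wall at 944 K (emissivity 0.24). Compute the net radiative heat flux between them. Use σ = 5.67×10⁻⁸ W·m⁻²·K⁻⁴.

q ≈ 75600 W/m²

For two large parallel gray plates, q = σ(T₁⁴ − T₂⁴) / (1/ε₁ + 1/ε₂ − 1).
1/ε₁ + 1/ε₂ − 1 = 1/0.54 + 1/0.24 − 1 = 5.019.
T₁⁴ − T₂⁴ = 7.48×10^12 − 7.94×10^11 = 6.69×10^12 K⁴.
q = 5.67×10⁻⁸ × 6.69×10^12 / 5.019 = 75600 W/m².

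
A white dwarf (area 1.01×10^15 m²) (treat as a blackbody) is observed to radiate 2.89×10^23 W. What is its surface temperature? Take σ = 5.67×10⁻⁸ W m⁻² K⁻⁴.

T ≈ 8430 K

From P = σAT⁴, T = (P / σA)^(1/4) = (2.89×10^23 / (5.67×10⁻⁸ × 1.01×10^15))^(1/4).
T = (5.05×10^15)^(1/4) = 8430 K.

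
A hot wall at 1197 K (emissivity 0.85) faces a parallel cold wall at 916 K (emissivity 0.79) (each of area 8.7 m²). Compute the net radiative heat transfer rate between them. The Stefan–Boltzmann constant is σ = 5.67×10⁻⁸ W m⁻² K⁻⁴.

Q ≈ 4.61×10^5 W

For two large parallel gray plates, q = σ(T₁⁴ − T₂⁴) / (1/ε₁ + 1/ε₂ − 1).
1/ε₁ + 1/ε₂ − 1 = 1/0.85 + 1/0.79 − 1 = 1.442.
T₁⁴ − T₂⁴ = 2.05×10^12 − 7.04×10^11 = 1.35×10^12 K⁴.
q = 5.67×10⁻⁸ × 1.35×10^12 / 1.442 = 53000 W/m².
Q = q·A = 53000 × 8.7 = 4.61×10^5 W.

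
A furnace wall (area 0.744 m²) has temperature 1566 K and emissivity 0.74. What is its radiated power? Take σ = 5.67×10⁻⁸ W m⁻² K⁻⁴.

Stefan–Boltzmann: P = εσAT⁴ = 0.74 × 5.67×10⁻⁸ × 0.744 × (1566)⁴ = 0.74 × 5.67×10⁻⁸ × 0.744 × 6.01×10^12.
P = 1.88×10^5 W.

P ≈ 1.88×10^5 W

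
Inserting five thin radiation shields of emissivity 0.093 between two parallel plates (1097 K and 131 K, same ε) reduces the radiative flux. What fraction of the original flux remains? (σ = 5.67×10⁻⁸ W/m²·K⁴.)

With N identical shields there are N+1 = 6 gaps in series, each with the same radiative resistance, so the flux falls to 1/(N+1) of its unshielded value.

ratio ≈ 0.167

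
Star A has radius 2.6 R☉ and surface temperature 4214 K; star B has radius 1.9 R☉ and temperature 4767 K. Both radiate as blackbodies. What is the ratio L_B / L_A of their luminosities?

L_B/L_A ≈ 0.875

L = 4πR²σT⁴ ∝ R²T⁴, so L_B/L_A = (1.9/2.6)² × (4767/4214)⁴ = 0.534 × 1.64 = 0.875.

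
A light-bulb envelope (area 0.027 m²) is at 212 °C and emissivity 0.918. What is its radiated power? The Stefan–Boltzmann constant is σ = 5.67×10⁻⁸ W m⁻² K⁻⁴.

212 °C = 485 K.
Stefan–Boltzmann: P = εσAT⁴ = 0.918 × 5.67×10⁻⁸ × 0.0270 × (485)⁴ = 0.918 × 5.67×10⁻⁸ × 0.0270 × 5.53×10^10.
P = 77.8 W.

P ≈ 77.8 W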